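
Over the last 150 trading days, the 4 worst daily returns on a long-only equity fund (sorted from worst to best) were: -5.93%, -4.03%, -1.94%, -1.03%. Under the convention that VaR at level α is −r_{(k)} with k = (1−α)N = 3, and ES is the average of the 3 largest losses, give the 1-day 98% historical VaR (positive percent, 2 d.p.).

1.94%

k = 3; the 3rd lowest return is -1.94%, so VaR = 1.94%.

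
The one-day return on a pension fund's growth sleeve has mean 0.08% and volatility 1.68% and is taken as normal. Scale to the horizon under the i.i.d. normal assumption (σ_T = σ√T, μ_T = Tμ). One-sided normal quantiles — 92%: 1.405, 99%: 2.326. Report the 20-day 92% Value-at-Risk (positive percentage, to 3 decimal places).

8.956%

σ_{20d} = 1.68% × √20 = 7.513%; μ_{20d} = 20 × 0.08% = 1.600%.
VaR = −(1.600%) + 1.405 × 7.513% = 8.956%.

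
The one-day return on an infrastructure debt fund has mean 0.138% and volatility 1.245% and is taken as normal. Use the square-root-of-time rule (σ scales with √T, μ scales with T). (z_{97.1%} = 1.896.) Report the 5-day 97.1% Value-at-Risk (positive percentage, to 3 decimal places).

σ_{5d} = 1.245% × √5 = 2.784%; μ_{5d} = 5 × 0.138% = 0.690%.
VaR = −(0.690%) + 1.896 × 2.784% = 4.588%.

4.588%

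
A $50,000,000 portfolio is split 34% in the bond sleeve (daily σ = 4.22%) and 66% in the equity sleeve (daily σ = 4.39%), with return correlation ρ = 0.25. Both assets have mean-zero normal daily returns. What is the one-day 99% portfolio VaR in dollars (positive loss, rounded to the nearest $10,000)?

$4,120,000

σ_p² = 0.34²·4.22² + 0.66²·4.39² + 2·0.25·0.34·0.66·4.22·4.39 = 12.5322 (%²).
σ_p = √12.5322 = 3.540%.
At 99%, z = 2.326.
VaR = 2.326 × 3.540% = 8.234%; on $50,000,000 that is $4,117,000.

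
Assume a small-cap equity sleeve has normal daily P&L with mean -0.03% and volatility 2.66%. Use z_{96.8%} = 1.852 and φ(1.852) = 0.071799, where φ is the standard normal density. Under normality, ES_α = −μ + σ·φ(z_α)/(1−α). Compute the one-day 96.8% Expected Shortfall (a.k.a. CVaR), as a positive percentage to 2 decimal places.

Tail multiplier: φ(z)/(1−α) = 0.071799 / 0.032 = 2.244.
ES = −(-0.03%) + 2.66% × 2.244 = 5.999%.

6.00%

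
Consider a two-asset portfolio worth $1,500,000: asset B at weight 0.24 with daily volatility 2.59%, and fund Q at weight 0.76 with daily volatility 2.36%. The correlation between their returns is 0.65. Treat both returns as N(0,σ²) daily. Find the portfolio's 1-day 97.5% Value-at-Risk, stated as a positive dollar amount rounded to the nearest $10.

$66,090

σ_p² = 0.24²·2.59² + 0.76²·2.36² + 2·0.65·0.24·0.76·2.59·2.36 = 5.0528 (%²).
σ_p = √5.0528 = 2.248%.
At 97.5%, z = 1.960.
VaR = 1.960 × 2.248% = 4.406%; on $1,500,000 that is $66,090.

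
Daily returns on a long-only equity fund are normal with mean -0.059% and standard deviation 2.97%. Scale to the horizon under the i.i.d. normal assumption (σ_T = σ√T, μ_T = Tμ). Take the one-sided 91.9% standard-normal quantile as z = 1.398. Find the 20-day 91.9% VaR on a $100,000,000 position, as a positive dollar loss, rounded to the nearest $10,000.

σ_{20d} = 2.97% × √20 = 13.282%; μ_{20d} = 20 × -0.059% = -1.180%.
VaR = −(-1.180%) + 1.398 × 13.282% = 19.748%.
On $100,000,000: 0.19748 × $100,000,000 = $19,748,000.

$19,750,000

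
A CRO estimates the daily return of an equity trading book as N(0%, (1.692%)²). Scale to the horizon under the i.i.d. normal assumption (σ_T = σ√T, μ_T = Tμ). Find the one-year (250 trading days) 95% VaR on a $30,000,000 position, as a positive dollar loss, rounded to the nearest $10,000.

$13,200,000

At 95%, z = 1.645.
σ_{250d} = 1.692% × √250 = 26.753%.
VaR = 1.645 × 26.753% = 44.009%.
On $30,000,000: 0.44009 × $30,000,000 = $13,202,700.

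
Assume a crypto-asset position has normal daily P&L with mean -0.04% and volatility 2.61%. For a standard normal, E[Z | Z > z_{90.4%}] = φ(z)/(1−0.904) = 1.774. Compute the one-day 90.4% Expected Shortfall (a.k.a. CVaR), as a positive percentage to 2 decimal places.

ES = −(-0.04%) + 2.61% × 1.774 = 4.670%.

4.67%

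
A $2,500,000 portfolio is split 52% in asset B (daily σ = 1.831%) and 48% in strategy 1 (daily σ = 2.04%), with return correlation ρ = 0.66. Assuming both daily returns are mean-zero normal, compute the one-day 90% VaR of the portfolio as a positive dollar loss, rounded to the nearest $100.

σ_p² = 0.52²·1.831² + 0.48²·2.04² + 2·0.66·0.52·0.48·1.831·2.04 = 3.0960 (%²).
σ_p = √3.0960 = 1.760%.
At 90%, z = 1.282.
VaR = 1.282 × 1.760% = 2.256%; on $2,500,000 that is $56,400.

$56,400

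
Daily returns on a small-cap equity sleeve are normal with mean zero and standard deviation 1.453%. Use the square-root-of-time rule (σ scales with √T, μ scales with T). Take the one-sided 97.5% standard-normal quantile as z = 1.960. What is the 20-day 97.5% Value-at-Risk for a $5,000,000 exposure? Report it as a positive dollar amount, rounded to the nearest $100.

σ_{20d} = 1.453% × √20 = 6.498%.
VaR = 1.960 × 6.498% = 12.736%.
On $5,000,000: 0.12736 × $5,000,000 = $636,800.

$636,800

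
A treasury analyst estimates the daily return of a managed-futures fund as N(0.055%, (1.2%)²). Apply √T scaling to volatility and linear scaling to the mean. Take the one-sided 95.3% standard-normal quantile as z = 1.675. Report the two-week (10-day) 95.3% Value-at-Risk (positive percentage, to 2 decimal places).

σ_{10d} = 1.2% × √10 = 3.795%; μ_{10d} = 10 × 0.055% = 0.550%.
VaR = −(0.550%) + 1.675 × 3.795% = 5.807%.

5.81%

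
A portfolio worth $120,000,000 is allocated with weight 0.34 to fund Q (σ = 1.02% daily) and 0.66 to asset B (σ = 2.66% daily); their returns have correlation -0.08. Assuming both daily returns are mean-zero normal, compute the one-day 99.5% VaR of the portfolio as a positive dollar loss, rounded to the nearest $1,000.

σ_p² = 0.34²·1.02² + 0.66²·2.66² + 2·-0.08·0.34·0.66·1.02·2.66 = 3.1050 (%²).
σ_p = √3.1050 = 1.762%.
At 99.5%, z = 2.576.
VaR = 2.576 × 1.762% = 4.539%; on $120,000,000 that is $5,446,800.

$5,447,000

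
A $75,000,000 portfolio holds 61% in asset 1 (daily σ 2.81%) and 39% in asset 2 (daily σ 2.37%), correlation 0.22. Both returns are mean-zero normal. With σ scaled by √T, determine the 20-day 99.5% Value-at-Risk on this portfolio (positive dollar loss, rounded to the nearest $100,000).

σ_p = √(0.61²·2.81² + 0.39²·2.37² + 2·0.22·0.61·0.39·2.81·2.37) = 2.119%.
σ_{20d} = 2.119% × √20 = 9.476%.
z(99.5%) = 2.576.
VaR = 2.576 × 9.476% = 24.410%; on $75,000,000 that is $18,307,500.

$18,300,000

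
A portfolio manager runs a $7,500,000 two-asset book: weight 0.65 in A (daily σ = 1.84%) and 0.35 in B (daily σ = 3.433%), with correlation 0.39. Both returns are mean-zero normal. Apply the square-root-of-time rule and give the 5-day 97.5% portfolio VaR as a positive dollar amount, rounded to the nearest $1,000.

$657,000

σ_p = √(0.65²·1.84² + 0.35²·3.433² + 2·0.39·0.65·0.35·1.84·3.433) = 1.999%.
σ_{5d} = 1.999% × √5 = 4.470%.
z(97.5%) = 1.960.
VaR = 1.960 × 4.470% = 8.761%; on $7,500,000 that is $657,075.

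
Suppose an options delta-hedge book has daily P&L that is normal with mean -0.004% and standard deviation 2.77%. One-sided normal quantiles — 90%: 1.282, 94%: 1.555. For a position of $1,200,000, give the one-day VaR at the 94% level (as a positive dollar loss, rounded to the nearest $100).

$51,700

VaR = −μ + z·σ = −(-0.004%) + 1.555 × 2.77% = 4.311%.
On $1,200,000: 0.04311 × $1,200,000 = $51,732.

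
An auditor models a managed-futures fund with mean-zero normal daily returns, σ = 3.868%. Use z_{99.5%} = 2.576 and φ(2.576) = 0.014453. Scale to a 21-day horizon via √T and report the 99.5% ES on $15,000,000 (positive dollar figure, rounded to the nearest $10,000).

σ_{21d} = 3.868% × √21 = 17.725%.
ES multiplier = φ(z)/(1−α) = 0.014453/0.005 = 2.891.
ES = 17.725% × 2.891 = 51.243%; on $15,000,000: $7,686,450.

$7,690,000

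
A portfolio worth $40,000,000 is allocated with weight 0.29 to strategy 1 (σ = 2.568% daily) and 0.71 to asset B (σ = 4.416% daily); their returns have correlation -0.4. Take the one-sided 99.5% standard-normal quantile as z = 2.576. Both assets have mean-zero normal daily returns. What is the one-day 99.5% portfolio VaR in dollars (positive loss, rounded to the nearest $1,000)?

$3,007,000

σ_p² = 0.29²·2.568² + 0.71²·4.416² + 2·-0.4·0.29·0.71·2.568·4.416 = 8.5171 (%²).
σ_p = √8.5171 = 2.918%.
VaR = 2.576 × 2.918% = 7.517%; on $40,000,000 that is $3,006,800.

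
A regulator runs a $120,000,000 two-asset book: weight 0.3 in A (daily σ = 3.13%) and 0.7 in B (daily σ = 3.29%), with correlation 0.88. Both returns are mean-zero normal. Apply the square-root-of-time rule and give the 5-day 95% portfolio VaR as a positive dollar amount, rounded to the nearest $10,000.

$13,950,000

σ_p = √(0.3²·3.13² + 0.7²·3.29² + 2·0.88·0.3·0.7·3.13·3.29) = 3.161%.
σ_{5d} = 3.161% × √5 = 7.068%.
z(95%) = 1.645.
VaR = 1.645 × 7.068% = 11.627%; on $120,000,000 that is $13,952,400.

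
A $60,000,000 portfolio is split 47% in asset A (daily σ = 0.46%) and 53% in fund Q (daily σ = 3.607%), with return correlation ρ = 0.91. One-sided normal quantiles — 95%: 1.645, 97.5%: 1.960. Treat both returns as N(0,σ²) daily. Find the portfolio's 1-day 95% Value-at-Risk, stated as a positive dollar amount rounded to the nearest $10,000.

σ_p² = 0.47²·0.46² + 0.53²·3.607² + 2·0.91·0.47·0.53·0.46·3.607 = 4.4536 (%²).
σ_p = √4.4536 = 2.110%.
VaR = 1.645 × 2.110% = 3.471%; on $60,000,000 that is $2,082,600.

$2,080,000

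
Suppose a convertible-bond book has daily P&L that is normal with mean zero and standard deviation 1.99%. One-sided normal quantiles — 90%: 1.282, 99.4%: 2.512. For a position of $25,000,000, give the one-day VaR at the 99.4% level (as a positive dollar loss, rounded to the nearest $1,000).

$1,250,000

VaR = z·σ = 2.512 × 1.99% = 4.999%.
On $25,000,000: 0.04999 × $25,000,000 = $1,249,750.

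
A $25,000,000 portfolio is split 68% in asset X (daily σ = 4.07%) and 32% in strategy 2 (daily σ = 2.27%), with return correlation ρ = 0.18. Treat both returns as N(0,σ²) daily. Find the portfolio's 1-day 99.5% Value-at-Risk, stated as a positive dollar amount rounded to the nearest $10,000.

σ_p² = 0.68²·4.07² + 0.32²·2.27² + 2·0.18·0.68·0.32·4.07·2.27 = 8.9110 (%²).
σ_p = √8.9110 = 2.985%.
At 99.5%, z = 2.576.
VaR = 2.576 × 2.985% = 7.689%; on $25,000,000 that is $1,922,250.

$1,920,000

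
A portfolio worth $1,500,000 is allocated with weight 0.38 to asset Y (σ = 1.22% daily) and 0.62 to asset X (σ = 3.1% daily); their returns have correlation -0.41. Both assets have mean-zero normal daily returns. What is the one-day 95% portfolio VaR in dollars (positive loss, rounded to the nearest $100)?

$44,000

σ_p² = 0.38²·1.22² + 0.62²·3.1² + 2·-0.41·0.38·0.62·1.22·3.1 = 3.1784 (%²).
σ_p = √3.1784 = 1.783%.
At 95%, z = 1.645.
VaR = 1.645 × 1.783% = 2.933%; on $1,500,000 that is $43,995.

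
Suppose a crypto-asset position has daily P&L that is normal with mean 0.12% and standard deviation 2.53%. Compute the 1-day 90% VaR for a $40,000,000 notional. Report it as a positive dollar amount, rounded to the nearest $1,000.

$1,249,000

At 90% one-sided, z = 1.282.
VaR = −μ + z·σ = −(0.12%) + 1.282 × 2.53% = 3.123%.
On $40,000,000: 0.03123 × $40,000,000 = $1,249,200.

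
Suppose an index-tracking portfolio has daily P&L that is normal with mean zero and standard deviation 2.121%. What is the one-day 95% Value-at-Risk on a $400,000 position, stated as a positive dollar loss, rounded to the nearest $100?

At 95% one-sided, z = 1.645.
VaR = z·σ = 1.645 × 2.121% = 3.489%.
On $400,000: 0.03489 × $400,000 = $13,956.

$14,000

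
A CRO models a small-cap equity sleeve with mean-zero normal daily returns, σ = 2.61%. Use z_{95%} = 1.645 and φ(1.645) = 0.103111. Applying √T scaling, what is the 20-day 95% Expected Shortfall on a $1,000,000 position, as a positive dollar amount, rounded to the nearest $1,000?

σ_{20d} = 2.61% × √20 = 11.672%.
ES multiplier = φ(z)/(1−α) = 0.103111/0.05 = 2.062.
ES = 11.672% × 2.062 = 24.068%; on $1,000,000: $240,680.

$241,000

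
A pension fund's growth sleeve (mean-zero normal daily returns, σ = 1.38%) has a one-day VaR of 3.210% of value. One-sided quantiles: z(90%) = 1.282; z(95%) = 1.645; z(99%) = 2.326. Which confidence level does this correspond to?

Implied z = VaR/σ = 3.210 / 1.38 = 2.326.
This matches z(99%) = 2.326.

99%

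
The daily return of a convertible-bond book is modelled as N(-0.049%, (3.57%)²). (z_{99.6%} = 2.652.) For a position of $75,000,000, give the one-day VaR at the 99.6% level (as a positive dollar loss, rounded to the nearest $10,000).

VaR = −μ + z·σ = −(-0.049%) + 2.652 × 3.57% = 9.517%.
On $75,000,000: 0.09517 × $75,000,000 = $7,137,750.

$7,140,000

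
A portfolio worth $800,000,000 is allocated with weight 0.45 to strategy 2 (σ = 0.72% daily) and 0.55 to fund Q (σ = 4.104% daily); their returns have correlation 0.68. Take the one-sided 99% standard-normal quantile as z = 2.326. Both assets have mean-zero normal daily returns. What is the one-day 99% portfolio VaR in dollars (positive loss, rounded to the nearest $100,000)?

σ_p² = 0.45²·0.72² + 0.55²·4.104² + 2·0.68·0.45·0.55·0.72·4.104 = 6.1945 (%²).
σ_p = √6.1945 = 2.489%.
VaR = 2.326 × 2.489% = 5.789%; on $800,000,000 that is $46,312,000.

$46,300,000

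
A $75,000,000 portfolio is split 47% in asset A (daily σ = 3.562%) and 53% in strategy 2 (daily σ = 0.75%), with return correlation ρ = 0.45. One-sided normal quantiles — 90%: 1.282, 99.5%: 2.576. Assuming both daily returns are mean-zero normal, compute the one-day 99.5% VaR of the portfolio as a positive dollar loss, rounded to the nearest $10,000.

σ_p² = 0.47²·3.562² + 0.53²·0.75² + 2·0.45·0.47·0.53·3.562·0.75 = 3.5597 (%²).
σ_p = √3.5597 = 1.887%.
VaR = 2.576 × 1.887% = 4.861%; on $75,000,000 that is $3,645,750.

$3,650,000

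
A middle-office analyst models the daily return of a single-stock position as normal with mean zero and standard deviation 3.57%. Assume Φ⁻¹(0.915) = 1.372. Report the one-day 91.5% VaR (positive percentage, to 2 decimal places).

4.90%

VaR = z·σ = 1.372 × 3.57% = 4.898%.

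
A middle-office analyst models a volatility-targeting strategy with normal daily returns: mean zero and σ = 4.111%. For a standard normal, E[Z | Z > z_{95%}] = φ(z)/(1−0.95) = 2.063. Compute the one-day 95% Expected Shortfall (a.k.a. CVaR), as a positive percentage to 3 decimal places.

8.481%

ES = 4.111% × 2.063 = 8.481%.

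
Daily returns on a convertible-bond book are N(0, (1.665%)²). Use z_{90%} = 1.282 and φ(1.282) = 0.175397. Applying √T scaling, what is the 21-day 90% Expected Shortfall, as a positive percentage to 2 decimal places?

σ_{21d} = 1.665% × √21 = 7.630%.
ES multiplier = φ(z)/(1−α) = 0.175397/0.1 = 1.754.
ES = 7.630% × 1.754 = 13.383%.

13.38%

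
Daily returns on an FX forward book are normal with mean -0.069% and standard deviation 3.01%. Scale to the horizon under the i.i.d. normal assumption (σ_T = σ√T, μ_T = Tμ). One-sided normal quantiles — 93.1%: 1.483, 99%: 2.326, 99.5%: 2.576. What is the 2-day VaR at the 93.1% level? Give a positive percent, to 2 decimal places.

σ_{2d} = 3.01% × √2 = 4.257%; μ_{2d} = 2 × -0.069% = -0.138%.
VaR = −(-0.138%) + 1.483 × 4.257% = 6.451%.

6.45%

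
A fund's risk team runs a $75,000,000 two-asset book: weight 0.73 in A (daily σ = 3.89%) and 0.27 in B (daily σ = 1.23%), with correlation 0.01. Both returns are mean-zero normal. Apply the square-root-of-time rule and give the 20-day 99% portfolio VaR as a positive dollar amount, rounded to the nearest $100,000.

σ_p = √(0.73²·3.89² + 0.27²·1.23² + 2·0.01·0.73·0.27·3.89·1.23) = 2.862%.
σ_{20d} = 2.862% × √20 = 12.799%.
z(99%) = 2.326.
VaR = 2.326 × 12.799% = 29.770%; on $75,000,000 that is $22,327,500.

$22,300,000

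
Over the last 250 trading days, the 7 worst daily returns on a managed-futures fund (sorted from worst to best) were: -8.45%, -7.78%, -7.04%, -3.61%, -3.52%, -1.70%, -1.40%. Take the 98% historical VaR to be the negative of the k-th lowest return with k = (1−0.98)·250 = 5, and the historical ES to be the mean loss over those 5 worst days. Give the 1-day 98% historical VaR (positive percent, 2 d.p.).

3.52%

k = 5; the 5th lowest return is -3.52%, so VaR = 3.52%.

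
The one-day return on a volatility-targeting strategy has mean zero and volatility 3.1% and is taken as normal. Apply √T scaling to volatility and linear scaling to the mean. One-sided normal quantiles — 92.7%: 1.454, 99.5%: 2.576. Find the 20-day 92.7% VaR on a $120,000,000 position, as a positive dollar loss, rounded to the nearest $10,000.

σ_{20d} = 3.1% × √20 = 13.864%.
VaR = 1.454 × 13.864% = 20.158%.
On $120,000,000: 0.20158 × $120,000,000 = $24,189,600.

$24,190,000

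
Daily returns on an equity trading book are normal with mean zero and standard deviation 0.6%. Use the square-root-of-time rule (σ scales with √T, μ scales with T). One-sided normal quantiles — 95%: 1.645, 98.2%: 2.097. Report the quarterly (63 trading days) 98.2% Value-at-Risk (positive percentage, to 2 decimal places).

9.99%

σ_{63d} = 0.6% × √63 = 4.762%.
VaR = 2.097 × 4.762% = 9.986%.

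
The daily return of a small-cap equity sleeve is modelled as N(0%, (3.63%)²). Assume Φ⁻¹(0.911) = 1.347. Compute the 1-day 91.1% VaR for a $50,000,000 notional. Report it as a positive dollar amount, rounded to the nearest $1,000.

$2,445,000

VaR = z·σ = 1.347 × 3.63% = 4.890%.
On $50,000,000: 0.04890 × $50,000,000 = $2,445,000.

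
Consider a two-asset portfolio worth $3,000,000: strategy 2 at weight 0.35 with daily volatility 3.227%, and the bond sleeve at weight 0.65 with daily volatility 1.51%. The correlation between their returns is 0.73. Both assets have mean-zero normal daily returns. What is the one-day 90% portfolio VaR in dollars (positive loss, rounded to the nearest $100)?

$75,500

σ_p² = 0.35²·3.227² + 0.65²·1.51² + 2·0.73·0.35·0.65·3.227·1.51 = 3.8575 (%²).
σ_p = √3.8575 = 1.964%.
At 90%, z = 1.282.
VaR = 1.282 × 1.964% = 2.518%; on $3,000,000 that is $75,540.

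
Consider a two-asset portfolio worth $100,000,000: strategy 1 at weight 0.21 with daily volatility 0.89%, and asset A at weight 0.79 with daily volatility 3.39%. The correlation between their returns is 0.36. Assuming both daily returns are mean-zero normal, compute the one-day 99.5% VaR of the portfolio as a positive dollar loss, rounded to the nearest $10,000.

σ_p² = 0.21²·0.89² + 0.79²·3.39² + 2·0.36·0.21·0.79·0.89·3.39 = 7.5675 (%²).
σ_p = √7.5675 = 2.751%.
At 99.5%, z = 2.576.
VaR = 2.576 × 2.751% = 7.087%; on $100,000,000 that is $7,087,000.

$7,090,000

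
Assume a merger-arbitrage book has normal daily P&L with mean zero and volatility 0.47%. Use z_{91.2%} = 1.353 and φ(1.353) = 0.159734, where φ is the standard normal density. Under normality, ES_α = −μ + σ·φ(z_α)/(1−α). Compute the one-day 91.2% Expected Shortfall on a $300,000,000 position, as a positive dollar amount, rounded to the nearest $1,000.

$2,559,000

Tail multiplier: φ(z)/(1−α) = 0.159734 / 0.088 = 1.815.
ES = 0.47% × 1.815 = 0.853%.
On $300,000,000: 0.00853 × $300,000,000 = $2,559,000.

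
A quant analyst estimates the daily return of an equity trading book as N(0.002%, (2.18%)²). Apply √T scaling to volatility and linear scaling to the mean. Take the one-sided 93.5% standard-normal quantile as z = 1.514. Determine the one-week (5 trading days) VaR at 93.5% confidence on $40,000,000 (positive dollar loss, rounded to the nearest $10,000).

σ_{5d} = 2.18% × √5 = 4.875%; μ_{5d} = 5 × 0.002% = 0.010%.
VaR = −(0.010%) + 1.514 × 4.875% = 7.371%.
On $40,000,000: 0.07371 × $40,000,000 = $2,948,400.

$2,950,000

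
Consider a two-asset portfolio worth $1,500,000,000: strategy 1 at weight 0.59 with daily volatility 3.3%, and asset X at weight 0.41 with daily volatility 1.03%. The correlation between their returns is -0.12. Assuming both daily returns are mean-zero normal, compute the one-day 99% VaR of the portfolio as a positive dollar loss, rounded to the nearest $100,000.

σ_p² = 0.59²·3.3² + 0.41²·1.03² + 2·-0.12·0.59·0.41·3.3·1.03 = 3.7718 (%²).
σ_p = √3.7718 = 1.942%.
At 99%, z = 2.326.
VaR = 2.326 × 1.942% = 4.517%; on $1,500,000,000 that is $67,755,000.

$67,800,000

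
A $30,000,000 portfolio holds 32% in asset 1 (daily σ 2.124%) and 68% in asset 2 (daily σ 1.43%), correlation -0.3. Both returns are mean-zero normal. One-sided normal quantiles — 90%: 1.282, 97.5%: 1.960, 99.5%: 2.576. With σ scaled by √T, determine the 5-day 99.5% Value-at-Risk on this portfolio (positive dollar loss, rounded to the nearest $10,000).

$1,740,000

σ_p = √(0.32²·2.124² + 0.68²·1.43² + 2·-0.3·0.32·0.68·2.124·1.43) = 1.005%.
σ_{5d} = 1.005% × √5 = 2.247%.
VaR = 2.576 × 2.247% = 5.788%; on $30,000,000 that is $1,736,400.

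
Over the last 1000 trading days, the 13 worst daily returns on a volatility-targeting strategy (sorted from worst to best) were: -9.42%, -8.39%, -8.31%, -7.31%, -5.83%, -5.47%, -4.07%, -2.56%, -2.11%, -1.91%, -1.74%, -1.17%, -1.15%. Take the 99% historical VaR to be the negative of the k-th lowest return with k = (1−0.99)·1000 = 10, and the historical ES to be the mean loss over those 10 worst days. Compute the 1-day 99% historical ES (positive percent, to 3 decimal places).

The 10 worst returns sum to -55.38%.
ES = −(-55.38%) / 10 = 5.538%.

5.538%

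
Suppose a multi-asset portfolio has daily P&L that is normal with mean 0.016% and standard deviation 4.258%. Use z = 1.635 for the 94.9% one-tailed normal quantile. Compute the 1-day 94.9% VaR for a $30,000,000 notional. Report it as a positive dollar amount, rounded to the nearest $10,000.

$2,080,000

VaR = −μ + z·σ = −(0.016%) + 1.635 × 4.258% = 6.946%.
On $30,000,000: 0.06946 × $30,000,000 = $2,083,800.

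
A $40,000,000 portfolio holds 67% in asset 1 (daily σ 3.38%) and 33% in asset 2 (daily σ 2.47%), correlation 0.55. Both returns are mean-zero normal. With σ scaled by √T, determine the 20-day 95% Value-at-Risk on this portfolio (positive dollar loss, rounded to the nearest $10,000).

$8,230,000

σ_p = √(0.67²·3.38² + 0.33²·2.47² + 2·0.55·0.67·0.33·3.38·2.47) = 2.797%.
σ_{20d} = 2.797% × √20 = 12.509%.
z(95%) = 1.645.
VaR = 1.645 × 12.509% = 20.577%; on $40,000,000 that is $8,230,800.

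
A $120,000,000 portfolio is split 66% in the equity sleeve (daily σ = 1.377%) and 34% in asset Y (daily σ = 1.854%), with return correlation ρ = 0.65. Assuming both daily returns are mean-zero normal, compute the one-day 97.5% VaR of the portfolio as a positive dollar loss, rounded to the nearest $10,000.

$3,300,000

σ_p² = 0.66²·1.377² + 0.34²·1.854² + 2·0.65·0.66·0.34·1.377·1.854 = 1.9681 (%²).
σ_p = √1.9681 = 1.403%.
At 97.5%, z = 1.960.
VaR = 1.960 × 1.403% = 2.750%; on $120,000,000 that is $3,300,000.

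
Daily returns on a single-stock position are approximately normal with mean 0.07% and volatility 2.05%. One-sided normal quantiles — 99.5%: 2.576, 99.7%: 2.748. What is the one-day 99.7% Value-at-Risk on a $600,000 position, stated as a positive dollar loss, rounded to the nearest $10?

$33,380

VaR = −μ + z·σ = −(0.07%) + 2.748 × 2.05% = 5.563%.
On $600,000: 0.05563 × $600,000 = $33,378.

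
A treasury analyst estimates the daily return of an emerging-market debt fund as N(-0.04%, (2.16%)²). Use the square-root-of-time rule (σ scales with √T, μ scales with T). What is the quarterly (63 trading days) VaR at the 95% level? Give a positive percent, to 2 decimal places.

30.72%

At 95%, z = 1.645.
σ_{63d} = 2.16% × √63 = 17.144%; μ_{63d} = 63 × -0.04% = -2.520%.
VaR = −(-2.520%) + 1.645 × 17.144% = 30.722%.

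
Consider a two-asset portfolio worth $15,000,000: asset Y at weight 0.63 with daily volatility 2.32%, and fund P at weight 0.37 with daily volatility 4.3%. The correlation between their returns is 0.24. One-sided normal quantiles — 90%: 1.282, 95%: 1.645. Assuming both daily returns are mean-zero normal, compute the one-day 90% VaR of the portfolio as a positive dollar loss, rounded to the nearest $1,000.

σ_p² = 0.63²·2.32² + 0.37²·4.3² + 2·0.24·0.63·0.37·2.32·4.3 = 5.7838 (%²).
σ_p = √5.7838 = 2.405%.
VaR = 1.282 × 2.405% = 3.083%; on $15,000,000 that is $462,450.

$462,000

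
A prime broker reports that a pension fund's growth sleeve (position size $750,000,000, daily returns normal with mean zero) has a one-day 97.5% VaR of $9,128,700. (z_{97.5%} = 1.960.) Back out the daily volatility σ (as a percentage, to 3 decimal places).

VaR as a fraction: $9,128,700 / $750,000,000 = 1.217%.
σ = VaR / z = 1.217% / 1.960 = 0.621%.

0.621%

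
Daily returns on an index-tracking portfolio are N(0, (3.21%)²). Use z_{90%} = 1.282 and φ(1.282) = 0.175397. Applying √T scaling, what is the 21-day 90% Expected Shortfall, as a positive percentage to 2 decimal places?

σ_{21d} = 3.21% × √21 = 14.710%.
ES multiplier = φ(z)/(1−α) = 0.175397/0.1 = 1.754.
ES = 14.710% × 1.754 = 25.801%.

25.80%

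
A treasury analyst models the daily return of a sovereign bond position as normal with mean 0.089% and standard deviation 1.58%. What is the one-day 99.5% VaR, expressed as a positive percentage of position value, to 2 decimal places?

3.98%

At 99.5% one-sided, z = 2.576.
VaR = −μ + z·σ = −(0.089%) + 2.576 × 1.58% = 3.981%.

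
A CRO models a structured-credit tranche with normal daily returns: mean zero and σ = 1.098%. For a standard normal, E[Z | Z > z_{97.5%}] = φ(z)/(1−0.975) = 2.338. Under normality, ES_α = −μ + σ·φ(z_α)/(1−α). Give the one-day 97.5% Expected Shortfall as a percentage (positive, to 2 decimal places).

ES = 1.098% × 2.338 = 2.567%.

2.57%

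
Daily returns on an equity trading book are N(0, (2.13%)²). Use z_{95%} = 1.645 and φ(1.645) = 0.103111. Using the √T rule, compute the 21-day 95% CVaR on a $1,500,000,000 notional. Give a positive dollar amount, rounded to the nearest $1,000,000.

$302,000,000

σ_{21d} = 2.13% × √21 = 9.761%.
ES multiplier = φ(z)/(1−α) = 0.103111/0.05 = 2.062.
ES = 9.761% × 2.062 = 20.127%; on $1,500,000,000: $301,905,000.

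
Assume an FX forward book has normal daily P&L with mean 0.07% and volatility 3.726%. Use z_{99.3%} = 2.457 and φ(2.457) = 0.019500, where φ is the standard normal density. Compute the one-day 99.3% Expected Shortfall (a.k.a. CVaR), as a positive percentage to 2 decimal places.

10.31%

Tail multiplier: φ(z)/(1−α) = 0.019500 / 0.007 = 2.786.
ES = −(0.07%) + 3.726% × 2.786 = 10.311%.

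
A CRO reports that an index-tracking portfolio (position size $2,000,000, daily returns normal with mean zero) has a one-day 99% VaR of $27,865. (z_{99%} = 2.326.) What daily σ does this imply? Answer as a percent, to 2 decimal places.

VaR as a fraction: $27,865 / $2,000,000 = 1.393%.
σ = VaR / z = 1.393% / 2.326 = 0.599%.

0.60%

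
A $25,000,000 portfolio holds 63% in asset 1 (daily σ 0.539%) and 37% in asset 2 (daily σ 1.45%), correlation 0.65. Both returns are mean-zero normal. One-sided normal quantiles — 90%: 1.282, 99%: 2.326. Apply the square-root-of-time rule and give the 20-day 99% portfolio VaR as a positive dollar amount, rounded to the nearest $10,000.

σ_p = √(0.63²·0.539² + 0.37²·1.45² + 2·0.65·0.63·0.37·0.539·1.45) = 0.800%.
σ_{20d} = 0.800% × √20 = 3.578%.
VaR = 2.326 × 3.578% = 8.322%; on $25,000,000 that is $2,080,500.

$2,080,000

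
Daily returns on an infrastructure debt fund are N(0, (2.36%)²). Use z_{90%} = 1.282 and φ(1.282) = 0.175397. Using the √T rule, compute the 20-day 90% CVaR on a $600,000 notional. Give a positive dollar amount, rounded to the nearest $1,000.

$111,000

σ_{20d} = 2.36% × √20 = 10.554%.
ES multiplier = φ(z)/(1−α) = 0.175397/0.1 = 1.754.
ES = 10.554% × 1.754 = 18.512%; on $600,000: $111,072.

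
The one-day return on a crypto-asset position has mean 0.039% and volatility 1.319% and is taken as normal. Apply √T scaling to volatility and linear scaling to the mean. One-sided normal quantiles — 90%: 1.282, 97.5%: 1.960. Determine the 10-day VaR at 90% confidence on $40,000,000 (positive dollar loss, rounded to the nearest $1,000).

$1,983,000

σ_{10d} = 1.319% × √10 = 4.171%; μ_{10d} = 10 × 0.039% = 0.390%.
VaR = −(0.390%) + 1.282 × 4.171% = 4.957%.
On $40,000,000: 0.04957 × $40,000,000 = $1,982,800.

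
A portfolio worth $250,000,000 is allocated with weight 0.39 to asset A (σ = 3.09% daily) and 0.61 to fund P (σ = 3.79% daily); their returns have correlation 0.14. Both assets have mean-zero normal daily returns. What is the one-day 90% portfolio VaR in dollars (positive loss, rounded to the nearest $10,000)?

$8,820,000

σ_p² = 0.39²·3.09² + 0.61²·3.79² + 2·0.14·0.39·0.61·3.09·3.79 = 7.5772 (%²).
σ_p = √7.5772 = 2.753%.
At 90%, z = 1.282.
VaR = 1.282 × 2.753% = 3.529%; on $250,000,000 that is $8,822,500.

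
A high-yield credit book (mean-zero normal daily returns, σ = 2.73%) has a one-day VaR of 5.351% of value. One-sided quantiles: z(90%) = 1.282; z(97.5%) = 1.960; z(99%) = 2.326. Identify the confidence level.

Implied z = VaR/σ = 5.351 / 2.73 = 1.960.
This matches z(97.5%) = 1.960.

97.5%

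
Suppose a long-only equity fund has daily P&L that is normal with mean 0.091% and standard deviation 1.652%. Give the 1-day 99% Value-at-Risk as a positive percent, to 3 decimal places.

3.752%

At 99% one-sided, z = 2.326.
VaR = −μ + z·σ = −(0.091%) + 2.326 × 1.652% = 3.752%.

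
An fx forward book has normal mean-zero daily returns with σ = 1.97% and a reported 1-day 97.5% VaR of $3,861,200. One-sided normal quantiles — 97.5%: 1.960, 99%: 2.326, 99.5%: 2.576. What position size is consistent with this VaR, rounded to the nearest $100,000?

$100,000,000

VaR as a fraction of value: z·σ = 1.960 × 1.97% = 3.8612%.
Position = $3,861,200 / 0.038612 = $100,000,000.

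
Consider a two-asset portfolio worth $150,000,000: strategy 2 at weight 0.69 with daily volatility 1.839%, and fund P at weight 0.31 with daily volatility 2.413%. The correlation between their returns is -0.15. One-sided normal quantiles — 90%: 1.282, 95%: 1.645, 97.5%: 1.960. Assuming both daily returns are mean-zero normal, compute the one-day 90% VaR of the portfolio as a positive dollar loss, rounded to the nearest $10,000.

$2,640,000

σ_p² = 0.69²·1.839² + 0.31²·2.413² + 2·-0.15·0.69·0.31·1.839·2.413 = 1.8849 (%²).
σ_p = √1.8849 = 1.373%.
VaR = 1.282 × 1.373% = 1.760%; on $150,000,000 that is $2,640,000.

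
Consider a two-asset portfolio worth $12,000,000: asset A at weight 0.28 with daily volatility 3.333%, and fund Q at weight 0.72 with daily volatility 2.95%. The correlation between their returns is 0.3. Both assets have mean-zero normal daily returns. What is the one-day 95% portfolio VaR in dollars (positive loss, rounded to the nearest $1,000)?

$506,000

σ_p² = 0.28²·3.333² + 0.72²·2.95² + 2·0.3·0.28·0.72·3.333·2.95 = 6.5716 (%²).
σ_p = √6.5716 = 2.564%.
At 95%, z = 1.645.
VaR = 1.645 × 2.564% = 4.218%; on $12,000,000 that is $506,160.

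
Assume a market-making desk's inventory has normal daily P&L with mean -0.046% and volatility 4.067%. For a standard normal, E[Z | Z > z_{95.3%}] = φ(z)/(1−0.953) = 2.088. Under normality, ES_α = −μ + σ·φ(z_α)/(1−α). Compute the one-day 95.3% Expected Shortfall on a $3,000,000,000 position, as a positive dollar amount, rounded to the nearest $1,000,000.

ES = −(-0.046%) + 4.067% × 2.088 = 8.538%.
On $3,000,000,000: 0.08538 × $3,000,000,000 = $256,140,000.

$256,000,000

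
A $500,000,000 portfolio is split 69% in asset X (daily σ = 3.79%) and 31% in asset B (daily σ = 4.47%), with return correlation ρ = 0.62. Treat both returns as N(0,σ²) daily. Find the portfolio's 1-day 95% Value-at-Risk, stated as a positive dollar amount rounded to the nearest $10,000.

$29,940,000

σ_p² = 0.69²·3.79² + 0.31²·4.47² + 2·0.62·0.69·0.31·3.79·4.47 = 13.2524 (%²).
σ_p = √13.2524 = 3.640%.
At 95%, z = 1.645.
VaR = 1.645 × 3.640% = 5.988%; on $500,000,000 that is $29,940,000.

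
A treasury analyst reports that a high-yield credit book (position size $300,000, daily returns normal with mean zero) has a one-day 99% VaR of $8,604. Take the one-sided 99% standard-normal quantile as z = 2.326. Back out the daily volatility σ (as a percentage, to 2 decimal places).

1.23%

VaR as a fraction: $8,604 / $300,000 = 2.868%.
σ = VaR / z = 2.868% / 2.326 = 1.233%.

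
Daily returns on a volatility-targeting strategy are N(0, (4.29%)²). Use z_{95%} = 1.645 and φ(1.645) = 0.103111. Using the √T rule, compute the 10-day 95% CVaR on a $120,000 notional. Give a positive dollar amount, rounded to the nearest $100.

σ_{10d} = 4.29% × √10 = 13.566%.
ES multiplier = φ(z)/(1−α) = 0.103111/0.05 = 2.062.
ES = 13.566% × 2.062 = 27.973%; on $120,000: $33,568.

$33,600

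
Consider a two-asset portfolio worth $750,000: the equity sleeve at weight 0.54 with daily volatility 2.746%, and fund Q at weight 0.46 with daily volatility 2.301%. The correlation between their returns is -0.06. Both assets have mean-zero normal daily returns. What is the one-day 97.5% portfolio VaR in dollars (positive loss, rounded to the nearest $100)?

$26,000

σ_p² = 0.54²·2.746² + 0.46²·2.301² + 2·-0.06·0.54·0.46·2.746·2.301 = 3.1308 (%²).
σ_p = √3.1308 = 1.769%.
At 97.5%, z = 1.960.
VaR = 1.960 × 1.769% = 3.467%; on $750,000 that is $26,002.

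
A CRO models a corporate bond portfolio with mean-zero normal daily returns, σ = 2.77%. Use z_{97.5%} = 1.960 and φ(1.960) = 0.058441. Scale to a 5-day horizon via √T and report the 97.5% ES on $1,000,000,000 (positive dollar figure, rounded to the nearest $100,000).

σ_{5d} = 2.77% × √5 = 6.194%.
ES multiplier = φ(z)/(1−α) = 0.058441/0.025 = 2.338.
ES = 6.194% × 2.338 = 14.482%; on $1,000,000,000: $144,820,000.

$144,800,000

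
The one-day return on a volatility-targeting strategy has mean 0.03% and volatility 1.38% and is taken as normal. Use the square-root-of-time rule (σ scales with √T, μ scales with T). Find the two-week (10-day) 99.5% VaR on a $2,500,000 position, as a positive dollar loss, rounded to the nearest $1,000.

$274,000

At 99.5%, z = 2.576.
σ_{10d} = 1.38% × √10 = 4.364%; μ_{10d} = 10 × 0.03% = 0.300%.
VaR = −(0.300%) + 2.576 × 4.364% = 10.942%.
On $2,500,000: 0.10942 × $2,500,000 = $273,550.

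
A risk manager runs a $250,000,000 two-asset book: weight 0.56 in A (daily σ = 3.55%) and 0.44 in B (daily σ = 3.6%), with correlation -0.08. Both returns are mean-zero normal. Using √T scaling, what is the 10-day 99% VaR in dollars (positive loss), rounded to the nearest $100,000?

$44,900,000

σ_p = √(0.56²·3.55² + 0.44²·3.6² + 2·-0.08·0.56·0.44·3.55·3.6) = 2.441%.
σ_{10d} = 2.441% × √10 = 7.719%.
z(99%) = 2.326.
VaR = 2.326 × 7.719% = 17.954%; on $250,000,000 that is $44,885,000.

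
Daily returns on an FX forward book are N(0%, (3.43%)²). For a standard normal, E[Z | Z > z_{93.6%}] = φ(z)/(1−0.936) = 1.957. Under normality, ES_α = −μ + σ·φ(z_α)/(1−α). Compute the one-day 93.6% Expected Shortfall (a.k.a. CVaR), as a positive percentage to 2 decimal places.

ES = 3.43% × 1.957 = 6.713%.

6.71%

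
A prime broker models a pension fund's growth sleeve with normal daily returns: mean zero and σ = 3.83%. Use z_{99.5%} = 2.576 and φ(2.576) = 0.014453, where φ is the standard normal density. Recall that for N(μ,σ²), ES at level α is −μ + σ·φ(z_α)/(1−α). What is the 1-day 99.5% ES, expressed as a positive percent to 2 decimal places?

11.07%

Tail multiplier: φ(z)/(1−α) = 0.014453 / 0.005 = 2.891.
ES = 3.83% × 2.891 = 11.073%.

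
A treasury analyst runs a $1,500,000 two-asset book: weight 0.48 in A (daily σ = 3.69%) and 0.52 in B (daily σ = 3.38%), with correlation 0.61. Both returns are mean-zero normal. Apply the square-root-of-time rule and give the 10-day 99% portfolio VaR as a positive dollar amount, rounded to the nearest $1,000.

σ_p = √(0.48²·3.69² + 0.52²·3.38² + 2·0.61·0.48·0.52·3.69·3.38) = 3.166%.
σ_{10d} = 3.166% × √10 = 10.012%.
z(99%) = 2.326.
VaR = 2.326 × 10.012% = 23.288%; on $1,500,000 that is $349,320.

$349,000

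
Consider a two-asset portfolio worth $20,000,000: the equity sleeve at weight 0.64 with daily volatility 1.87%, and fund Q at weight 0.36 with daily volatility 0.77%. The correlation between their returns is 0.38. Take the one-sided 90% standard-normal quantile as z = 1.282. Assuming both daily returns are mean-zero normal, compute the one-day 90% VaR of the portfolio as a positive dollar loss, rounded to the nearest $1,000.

$340,000

σ_p² = 0.64²·1.87² + 0.36²·0.77² + 2·0.38·0.64·0.36·1.87·0.77 = 1.7613 (%²).
σ_p = √1.7613 = 1.327%.
VaR = 1.282 × 1.327% = 1.701%; on $20,000,000 that is $340,200.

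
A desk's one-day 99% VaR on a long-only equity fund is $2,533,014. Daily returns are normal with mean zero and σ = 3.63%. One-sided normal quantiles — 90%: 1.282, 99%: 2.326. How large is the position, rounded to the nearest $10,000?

$30,000,000

VaR as a fraction of value: z·σ = 2.326 × 3.63% = 8.44338%.
Position = $2,533,014 / 0.0844338 = $30,000,000.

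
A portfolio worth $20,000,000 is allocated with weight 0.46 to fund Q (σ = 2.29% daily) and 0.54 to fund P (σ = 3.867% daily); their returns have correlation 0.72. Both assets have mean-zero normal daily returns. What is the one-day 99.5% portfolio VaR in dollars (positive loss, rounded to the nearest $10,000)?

$1,510,000

σ_p² = 0.46²·2.29² + 0.54²·3.867² + 2·0.72·0.46·0.54·2.29·3.867 = 8.6377 (%²).
σ_p = √8.6377 = 2.939%.
At 99.5%, z = 2.576.
VaR = 2.576 × 2.939% = 7.571%; on $20,000,000 that is $1,514,200.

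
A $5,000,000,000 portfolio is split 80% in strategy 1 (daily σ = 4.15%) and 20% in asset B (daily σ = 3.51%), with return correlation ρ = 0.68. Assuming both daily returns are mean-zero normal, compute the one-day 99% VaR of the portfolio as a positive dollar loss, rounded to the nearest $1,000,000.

σ_p² = 0.8²·4.15² + 0.2²·3.51² + 2·0.68·0.8·0.2·4.15·3.51 = 14.6849 (%²).
σ_p = √14.6849 = 3.832%.
At 99%, z = 2.326.
VaR = 2.326 × 3.832% = 8.913%; on $5,000,000,000 that is $445,650,000.

$446,000,000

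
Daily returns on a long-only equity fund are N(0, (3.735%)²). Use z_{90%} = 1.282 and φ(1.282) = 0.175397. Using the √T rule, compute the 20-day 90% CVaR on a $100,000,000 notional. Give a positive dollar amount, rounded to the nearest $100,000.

$29,300,000

σ_{20d} = 3.735% × √20 = 16.703%.
ES multiplier = φ(z)/(1−α) = 0.175397/0.1 = 1.754.
ES = 16.703% × 1.754 = 29.297%; on $100,000,000: $29,297,000.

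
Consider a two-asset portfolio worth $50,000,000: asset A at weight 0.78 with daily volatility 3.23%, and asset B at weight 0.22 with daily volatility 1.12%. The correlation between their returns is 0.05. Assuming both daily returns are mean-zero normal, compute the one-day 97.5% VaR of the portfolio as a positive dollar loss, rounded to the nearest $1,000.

σ_p² = 0.78²·3.23² + 0.22²·1.12² + 2·0.05·0.78·0.22·3.23·1.12 = 6.4702 (%²).
σ_p = √6.4702 = 2.544%.
At 97.5%, z = 1.960.
VaR = 1.960 × 2.544% = 4.986%; on $50,000,000 that is $2,493,000.

$2,493,000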